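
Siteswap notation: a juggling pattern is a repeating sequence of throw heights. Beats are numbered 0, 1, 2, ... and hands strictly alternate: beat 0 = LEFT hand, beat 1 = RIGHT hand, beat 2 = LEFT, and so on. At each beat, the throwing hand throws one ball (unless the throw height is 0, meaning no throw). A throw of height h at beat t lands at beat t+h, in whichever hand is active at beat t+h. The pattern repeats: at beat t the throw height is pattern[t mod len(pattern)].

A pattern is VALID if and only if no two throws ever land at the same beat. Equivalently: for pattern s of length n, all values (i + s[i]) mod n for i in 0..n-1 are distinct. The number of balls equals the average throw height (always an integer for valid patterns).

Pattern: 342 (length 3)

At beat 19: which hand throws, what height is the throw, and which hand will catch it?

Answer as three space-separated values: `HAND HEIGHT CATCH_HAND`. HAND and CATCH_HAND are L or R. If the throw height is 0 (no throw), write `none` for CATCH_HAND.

Answer: R 4 R

Derivation:
Beat 19: 19 mod 2 = 1, so hand = R
Throw height = pattern[19 mod 3] = pattern[1] = 4
Lands at beat 19+4=23, 23 mod 2 = 1, so catch hand = R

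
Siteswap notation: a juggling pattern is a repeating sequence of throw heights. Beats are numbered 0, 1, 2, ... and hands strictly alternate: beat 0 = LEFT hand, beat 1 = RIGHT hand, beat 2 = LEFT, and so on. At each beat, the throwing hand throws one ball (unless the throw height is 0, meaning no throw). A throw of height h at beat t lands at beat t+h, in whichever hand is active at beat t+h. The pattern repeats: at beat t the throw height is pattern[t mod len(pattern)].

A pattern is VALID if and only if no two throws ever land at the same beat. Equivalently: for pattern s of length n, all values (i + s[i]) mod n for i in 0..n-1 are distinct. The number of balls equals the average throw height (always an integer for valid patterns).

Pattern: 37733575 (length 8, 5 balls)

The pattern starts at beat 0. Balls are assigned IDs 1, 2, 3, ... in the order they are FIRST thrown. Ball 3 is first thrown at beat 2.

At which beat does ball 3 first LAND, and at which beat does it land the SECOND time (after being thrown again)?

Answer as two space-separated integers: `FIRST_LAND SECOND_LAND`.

Answer: 9 16

Derivation:
Beat 0 (L): throw ball1 h=3 -> lands@3:R; in-air after throw: [b1@3:R]
Beat 1 (R): throw ball2 h=7 -> lands@8:L; in-air after throw: [b1@3:R b2@8:L]
Beat 2 (L): throw ball3 h=7 -> lands@9:R; in-air after throw: [b1@3:R b2@8:L b3@9:R]
Beat 3 (R): throw ball1 h=3 -> lands@6:L; in-air after throw: [b1@6:L b2@8:L b3@9:R]
Beat 4 (L): throw ball4 h=3 -> lands@7:R; in-air after throw: [b1@6:L b4@7:R b2@8:L b3@9:R]
Beat 5 (R): throw ball5 h=5 -> lands@10:L; in-air after throw: [b1@6:L b4@7:R b2@8:L b3@9:R b5@10:L]
Beat 6 (L): throw ball1 h=7 -> lands@13:R; in-air after throw: [b4@7:R b2@8:L b3@9:R b5@10:L b1@13:R]
Beat 7 (R): throw ball4 h=5 -> lands@12:L; in-air after throw: [b2@8:L b3@9:R b5@10:L b4@12:L b1@13:R]
Beat 8 (L): throw ball2 h=3 -> lands@11:R; in-air after throw: [b3@9:R b5@10:L b2@11:R b4@12:L b1@13:R]
Beat 9 (R): throw ball3 h=7 -> lands@16:L; in-air after throw: [b5@10:L b2@11:R b4@12:L b1@13:R b3@16:L]
Beat 10 (L): throw ball5 h=7 -> lands@17:R; in-air after throw: [b2@11:R b4@12:L b1@13:R b3@16:L b5@17:R]
Beat 11 (R): throw ball2 h=3 -> lands@14:L; in-air after throw: [b4@12:L b1@13:R b2@14:L b3@16:L b5@17:R]
Beat 12 (L): throw ball4 h=3 -> lands@15:R; in-air after throw: [b1@13:R b2@14:L b4@15:R b3@16:L b5@17:R]
Beat 13 (R): throw ball1 h=5 -> lands@18:L; in-air after throw: [b2@14:L b4@15:R b3@16:L b5@17:R b1@18:L]
Beat 14 (L): throw ball2 h=7 -> lands@21:R; in-air after throw: [b4@15:R b3@16:L b5@17:R b1@18:L b2@21:R]
Ball 3: thrown@2 h=7 -> first land @9; rethrown@9 h=7 -> second land @16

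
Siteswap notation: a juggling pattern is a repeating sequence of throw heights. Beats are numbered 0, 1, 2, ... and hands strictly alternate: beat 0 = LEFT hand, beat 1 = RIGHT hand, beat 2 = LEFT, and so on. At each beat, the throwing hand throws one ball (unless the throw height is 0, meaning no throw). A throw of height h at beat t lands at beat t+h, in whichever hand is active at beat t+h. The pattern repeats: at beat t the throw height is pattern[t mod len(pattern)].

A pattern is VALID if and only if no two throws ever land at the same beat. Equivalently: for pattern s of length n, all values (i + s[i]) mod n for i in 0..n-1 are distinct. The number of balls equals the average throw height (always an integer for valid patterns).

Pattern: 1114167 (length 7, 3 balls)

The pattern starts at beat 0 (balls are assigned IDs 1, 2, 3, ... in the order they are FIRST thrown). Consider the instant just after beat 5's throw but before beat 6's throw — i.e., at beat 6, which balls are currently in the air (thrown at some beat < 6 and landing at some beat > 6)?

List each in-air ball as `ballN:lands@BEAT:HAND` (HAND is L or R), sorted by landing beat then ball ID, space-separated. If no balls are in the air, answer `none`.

Answer: ball1:lands@7:R ball2:lands@11:R

Derivation:
Beat 0 (L): throw ball1 h=1 -> lands@1:R; in-air after throw: [b1@1:R]
Beat 1 (R): throw ball1 h=1 -> lands@2:L; in-air after throw: [b1@2:L]
Beat 2 (L): throw ball1 h=1 -> lands@3:R; in-air after throw: [b1@3:R]
Beat 3 (R): throw ball1 h=4 -> lands@7:R; in-air after throw: [b1@7:R]
Beat 4 (L): throw ball2 h=1 -> lands@5:R; in-air after throw: [b2@5:R b1@7:R]
Beat 5 (R): throw ball2 h=6 -> lands@11:R; in-air after throw: [b1@7:R b2@11:R]
Beat 6 (L): throw ball3 h=7 -> lands@13:R; in-air after throw: [b1@7:R b2@11:R b3@13:R]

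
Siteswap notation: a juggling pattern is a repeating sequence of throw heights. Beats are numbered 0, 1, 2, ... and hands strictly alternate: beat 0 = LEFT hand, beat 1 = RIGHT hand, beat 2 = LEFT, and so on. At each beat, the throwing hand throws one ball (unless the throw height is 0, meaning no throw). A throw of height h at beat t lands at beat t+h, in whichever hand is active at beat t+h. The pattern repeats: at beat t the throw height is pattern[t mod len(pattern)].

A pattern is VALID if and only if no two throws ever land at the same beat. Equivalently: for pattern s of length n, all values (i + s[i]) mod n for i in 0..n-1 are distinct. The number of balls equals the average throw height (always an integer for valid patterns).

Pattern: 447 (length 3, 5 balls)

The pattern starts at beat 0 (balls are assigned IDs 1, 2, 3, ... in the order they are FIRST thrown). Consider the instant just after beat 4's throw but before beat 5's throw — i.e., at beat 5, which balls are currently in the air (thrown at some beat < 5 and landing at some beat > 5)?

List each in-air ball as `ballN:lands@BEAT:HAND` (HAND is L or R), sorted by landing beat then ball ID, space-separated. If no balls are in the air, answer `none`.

Beat 0 (L): throw ball1 h=4 -> lands@4:L; in-air after throw: [b1@4:L]
Beat 1 (R): throw ball2 h=4 -> lands@5:R; in-air after throw: [b1@4:L b2@5:R]
Beat 2 (L): throw ball3 h=7 -> lands@9:R; in-air after throw: [b1@4:L b2@5:R b3@9:R]
Beat 3 (R): throw ball4 h=4 -> lands@7:R; in-air after throw: [b1@4:L b2@5:R b4@7:R b3@9:R]
Beat 4 (L): throw ball1 h=4 -> lands@8:L; in-air after throw: [b2@5:R b4@7:R b1@8:L b3@9:R]
Beat 5 (R): throw ball2 h=7 -> lands@12:L; in-air after throw: [b4@7:R b1@8:L b3@9:R b2@12:L]

Answer: ball4:lands@7:R ball1:lands@8:L ball3:lands@9:R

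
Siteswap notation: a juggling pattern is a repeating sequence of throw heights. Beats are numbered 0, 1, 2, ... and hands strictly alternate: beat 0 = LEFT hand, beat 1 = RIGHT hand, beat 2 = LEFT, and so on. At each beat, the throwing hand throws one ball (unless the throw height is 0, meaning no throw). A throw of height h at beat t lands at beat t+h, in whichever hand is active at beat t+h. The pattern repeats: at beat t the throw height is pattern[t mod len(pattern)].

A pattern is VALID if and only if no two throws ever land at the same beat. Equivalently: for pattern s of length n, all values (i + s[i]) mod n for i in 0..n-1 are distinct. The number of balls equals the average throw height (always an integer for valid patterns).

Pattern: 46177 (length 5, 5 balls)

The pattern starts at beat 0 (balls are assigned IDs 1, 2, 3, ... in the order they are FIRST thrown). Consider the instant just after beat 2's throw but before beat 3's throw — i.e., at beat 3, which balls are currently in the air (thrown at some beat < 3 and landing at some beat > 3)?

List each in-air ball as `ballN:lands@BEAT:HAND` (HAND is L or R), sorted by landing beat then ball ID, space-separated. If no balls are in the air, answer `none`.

Beat 0 (L): throw ball1 h=4 -> lands@4:L; in-air after throw: [b1@4:L]
Beat 1 (R): throw ball2 h=6 -> lands@7:R; in-air after throw: [b1@4:L b2@7:R]
Beat 2 (L): throw ball3 h=1 -> lands@3:R; in-air after throw: [b3@3:R b1@4:L b2@7:R]
Beat 3 (R): throw ball3 h=7 -> lands@10:L; in-air after throw: [b1@4:L b2@7:R b3@10:L]

Answer: ball1:lands@4:L ball2:lands@7:R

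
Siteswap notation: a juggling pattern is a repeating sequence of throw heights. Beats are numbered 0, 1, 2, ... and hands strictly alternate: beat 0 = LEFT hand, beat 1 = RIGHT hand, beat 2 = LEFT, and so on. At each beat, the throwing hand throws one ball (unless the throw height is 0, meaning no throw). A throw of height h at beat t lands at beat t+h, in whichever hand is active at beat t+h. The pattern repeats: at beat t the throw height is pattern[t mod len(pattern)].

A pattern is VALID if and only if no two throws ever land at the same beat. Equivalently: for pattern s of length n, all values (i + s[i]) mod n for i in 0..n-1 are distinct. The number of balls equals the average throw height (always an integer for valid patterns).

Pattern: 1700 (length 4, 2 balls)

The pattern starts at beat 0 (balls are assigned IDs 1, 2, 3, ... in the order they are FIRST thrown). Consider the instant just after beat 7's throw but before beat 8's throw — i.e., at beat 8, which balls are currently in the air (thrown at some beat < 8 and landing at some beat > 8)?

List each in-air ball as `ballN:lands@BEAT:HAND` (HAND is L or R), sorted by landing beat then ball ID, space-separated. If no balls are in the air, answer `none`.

Beat 0 (L): throw ball1 h=1 -> lands@1:R; in-air after throw: [b1@1:R]
Beat 1 (R): throw ball1 h=7 -> lands@8:L; in-air after throw: [b1@8:L]
Beat 4 (L): throw ball2 h=1 -> lands@5:R; in-air after throw: [b2@5:R b1@8:L]
Beat 5 (R): throw ball2 h=7 -> lands@12:L; in-air after throw: [b1@8:L b2@12:L]
Beat 8 (L): throw ball1 h=1 -> lands@9:R; in-air after throw: [b1@9:R b2@12:L]

Answer: ball2:lands@12:L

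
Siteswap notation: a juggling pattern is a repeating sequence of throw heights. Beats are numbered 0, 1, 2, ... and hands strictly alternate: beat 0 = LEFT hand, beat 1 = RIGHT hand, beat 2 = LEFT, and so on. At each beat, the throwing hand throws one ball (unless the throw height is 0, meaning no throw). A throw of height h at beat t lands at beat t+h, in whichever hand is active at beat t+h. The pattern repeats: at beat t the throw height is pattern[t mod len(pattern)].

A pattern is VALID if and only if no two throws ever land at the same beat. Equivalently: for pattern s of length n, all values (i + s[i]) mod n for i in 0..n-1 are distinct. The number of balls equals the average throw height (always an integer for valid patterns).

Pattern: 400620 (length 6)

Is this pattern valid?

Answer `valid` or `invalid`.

Answer: valid

Derivation:
i=0: (i + s[i]) mod n = (0 + 4) mod 6 = 4
i=1: (i + s[i]) mod n = (1 + 0) mod 6 = 1
i=2: (i + s[i]) mod n = (2 + 0) mod 6 = 2
i=3: (i + s[i]) mod n = (3 + 6) mod 6 = 3
i=4: (i + s[i]) mod n = (4 + 2) mod 6 = 0
i=5: (i + s[i]) mod n = (5 + 0) mod 6 = 5
Residues: [4, 1, 2, 3, 0, 5], distinct: True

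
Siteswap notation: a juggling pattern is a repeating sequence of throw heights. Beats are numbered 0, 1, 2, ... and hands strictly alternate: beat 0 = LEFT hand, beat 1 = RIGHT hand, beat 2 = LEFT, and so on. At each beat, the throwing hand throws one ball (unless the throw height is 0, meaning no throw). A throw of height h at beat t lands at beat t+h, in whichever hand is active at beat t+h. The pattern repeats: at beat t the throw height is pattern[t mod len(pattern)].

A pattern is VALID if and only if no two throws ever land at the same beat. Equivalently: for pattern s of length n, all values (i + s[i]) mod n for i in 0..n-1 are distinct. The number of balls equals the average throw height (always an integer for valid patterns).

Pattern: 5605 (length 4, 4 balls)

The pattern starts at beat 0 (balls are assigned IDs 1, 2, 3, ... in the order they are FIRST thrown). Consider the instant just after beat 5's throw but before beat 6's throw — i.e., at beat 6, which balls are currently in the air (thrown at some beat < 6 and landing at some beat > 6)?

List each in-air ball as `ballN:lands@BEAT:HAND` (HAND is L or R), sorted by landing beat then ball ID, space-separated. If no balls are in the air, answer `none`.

Beat 0 (L): throw ball1 h=5 -> lands@5:R; in-air after throw: [b1@5:R]
Beat 1 (R): throw ball2 h=6 -> lands@7:R; in-air after throw: [b1@5:R b2@7:R]
Beat 3 (R): throw ball3 h=5 -> lands@8:L; in-air after throw: [b1@5:R b2@7:R b3@8:L]
Beat 4 (L): throw ball4 h=5 -> lands@9:R; in-air after throw: [b1@5:R b2@7:R b3@8:L b4@9:R]
Beat 5 (R): throw ball1 h=6 -> lands@11:R; in-air after throw: [b2@7:R b3@8:L b4@9:R b1@11:R]

Answer: ball2:lands@7:R ball3:lands@8:L ball4:lands@9:R ball1:lands@11:R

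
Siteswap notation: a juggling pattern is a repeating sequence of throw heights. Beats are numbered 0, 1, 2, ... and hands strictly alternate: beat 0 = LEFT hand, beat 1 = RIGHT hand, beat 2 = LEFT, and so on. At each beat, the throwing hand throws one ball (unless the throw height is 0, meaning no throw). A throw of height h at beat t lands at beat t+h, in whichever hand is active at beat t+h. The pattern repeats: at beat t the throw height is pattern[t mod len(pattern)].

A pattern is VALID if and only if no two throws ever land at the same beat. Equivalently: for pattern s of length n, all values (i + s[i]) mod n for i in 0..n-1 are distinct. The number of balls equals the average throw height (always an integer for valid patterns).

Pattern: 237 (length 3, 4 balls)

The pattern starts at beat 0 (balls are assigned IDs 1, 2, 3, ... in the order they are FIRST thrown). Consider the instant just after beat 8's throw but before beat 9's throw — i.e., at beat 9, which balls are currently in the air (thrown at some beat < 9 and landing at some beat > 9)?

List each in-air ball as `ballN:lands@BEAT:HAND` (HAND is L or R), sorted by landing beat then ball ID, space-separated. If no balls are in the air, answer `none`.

Beat 0 (L): throw ball1 h=2 -> lands@2:L; in-air after throw: [b1@2:L]
Beat 1 (R): throw ball2 h=3 -> lands@4:L; in-air after throw: [b1@2:L b2@4:L]
Beat 2 (L): throw ball1 h=7 -> lands@9:R; in-air after throw: [b2@4:L b1@9:R]
Beat 3 (R): throw ball3 h=2 -> lands@5:R; in-air after throw: [b2@4:L b3@5:R b1@9:R]
Beat 4 (L): throw ball2 h=3 -> lands@7:R; in-air after throw: [b3@5:R b2@7:R b1@9:R]
Beat 5 (R): throw ball3 h=7 -> lands@12:L; in-air after throw: [b2@7:R b1@9:R b3@12:L]
Beat 6 (L): throw ball4 h=2 -> lands@8:L; in-air after throw: [b2@7:R b4@8:L b1@9:R b3@12:L]
Beat 7 (R): throw ball2 h=3 -> lands@10:L; in-air after throw: [b4@8:L b1@9:R b2@10:L b3@12:L]
Beat 8 (L): throw ball4 h=7 -> lands@15:R; in-air after throw: [b1@9:R b2@10:L b3@12:L b4@15:R]
Beat 9 (R): throw ball1 h=2 -> lands@11:R; in-air after throw: [b2@10:L b1@11:R b3@12:L b4@15:R]

Answer: ball2:lands@10:L ball3:lands@12:L ball4:lands@15:R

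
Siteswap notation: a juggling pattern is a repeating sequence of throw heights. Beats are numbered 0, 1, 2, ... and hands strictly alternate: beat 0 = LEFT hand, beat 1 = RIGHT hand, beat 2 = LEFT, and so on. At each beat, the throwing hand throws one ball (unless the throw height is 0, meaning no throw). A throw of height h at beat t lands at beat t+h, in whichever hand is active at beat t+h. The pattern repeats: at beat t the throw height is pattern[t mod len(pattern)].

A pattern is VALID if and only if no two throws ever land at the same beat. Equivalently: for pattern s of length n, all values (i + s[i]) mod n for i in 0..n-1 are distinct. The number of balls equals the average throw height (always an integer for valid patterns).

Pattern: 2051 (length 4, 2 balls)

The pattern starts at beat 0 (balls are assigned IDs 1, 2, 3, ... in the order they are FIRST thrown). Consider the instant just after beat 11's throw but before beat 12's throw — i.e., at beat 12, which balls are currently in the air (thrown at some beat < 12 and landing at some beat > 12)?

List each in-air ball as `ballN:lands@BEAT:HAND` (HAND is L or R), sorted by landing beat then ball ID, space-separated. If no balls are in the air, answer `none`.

Answer: ball1:lands@15:R

Derivation:
Beat 0 (L): throw ball1 h=2 -> lands@2:L; in-air after throw: [b1@2:L]
Beat 2 (L): throw ball1 h=5 -> lands@7:R; in-air after throw: [b1@7:R]
Beat 3 (R): throw ball2 h=1 -> lands@4:L; in-air after throw: [b2@4:L b1@7:R]
Beat 4 (L): throw ball2 h=2 -> lands@6:L; in-air after throw: [b2@6:L b1@7:R]
Beat 6 (L): throw ball2 h=5 -> lands@11:R; in-air after throw: [b1@7:R b2@11:R]
Beat 7 (R): throw ball1 h=1 -> lands@8:L; in-air after throw: [b1@8:L b2@11:R]
Beat 8 (L): throw ball1 h=2 -> lands@10:L; in-air after throw: [b1@10:L b2@11:R]
Beat 10 (L): throw ball1 h=5 -> lands@15:R; in-air after throw: [b2@11:R b1@15:R]
Beat 11 (R): throw ball2 h=1 -> lands@12:L; in-air after throw: [b2@12:L b1@15:R]
Beat 12 (L): throw ball2 h=2 -> lands@14:L; in-air after throw: [b2@14:L b1@15:R]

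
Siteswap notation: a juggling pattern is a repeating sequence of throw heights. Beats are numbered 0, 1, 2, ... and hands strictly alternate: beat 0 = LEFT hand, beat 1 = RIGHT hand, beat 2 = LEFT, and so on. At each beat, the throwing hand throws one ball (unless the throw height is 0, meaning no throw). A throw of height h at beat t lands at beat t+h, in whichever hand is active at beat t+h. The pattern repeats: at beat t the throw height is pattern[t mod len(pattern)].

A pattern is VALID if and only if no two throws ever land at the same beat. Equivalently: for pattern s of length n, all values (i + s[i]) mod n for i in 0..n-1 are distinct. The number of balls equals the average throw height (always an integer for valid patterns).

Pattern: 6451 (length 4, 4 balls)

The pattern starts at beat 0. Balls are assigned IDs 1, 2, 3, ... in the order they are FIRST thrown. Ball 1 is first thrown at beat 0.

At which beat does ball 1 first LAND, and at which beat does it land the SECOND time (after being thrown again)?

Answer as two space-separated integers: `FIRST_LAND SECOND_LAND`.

Answer: 6 11

Derivation:
Beat 0 (L): throw ball1 h=6 -> lands@6:L; in-air after throw: [b1@6:L]
Beat 1 (R): throw ball2 h=4 -> lands@5:R; in-air after throw: [b2@5:R b1@6:L]
Beat 2 (L): throw ball3 h=5 -> lands@7:R; in-air after throw: [b2@5:R b1@6:L b3@7:R]
Beat 3 (R): throw ball4 h=1 -> lands@4:L; in-air after throw: [b4@4:L b2@5:R b1@6:L b3@7:R]
Beat 4 (L): throw ball4 h=6 -> lands@10:L; in-air after throw: [b2@5:R b1@6:L b3@7:R b4@10:L]
Beat 5 (R): throw ball2 h=4 -> lands@9:R; in-air after throw: [b1@6:L b3@7:R b2@9:R b4@10:L]
Beat 6 (L): throw ball1 h=5 -> lands@11:R; in-air after throw: [b3@7:R b2@9:R b4@10:L b1@11:R]
Beat 7 (R): throw ball3 h=1 -> lands@8:L; in-air after throw: [b3@8:L b2@9:R b4@10:L b1@11:R]
Beat 8 (L): throw ball3 h=6 -> lands@14:L; in-air after throw: [b2@9:R b4@10:L b1@11:R b3@14:L]
Beat 9 (R): throw ball2 h=4 -> lands@13:R; in-air after throw: [b4@10:L b1@11:R b2@13:R b3@14:L]
Beat 10 (L): throw ball4 h=5 -> lands@15:R; in-air after throw: [b1@11:R b2@13:R b3@14:L b4@15:R]
Beat 11 (R): throw ball1 h=1 -> lands@12:L; in-air after throw: [b1@12:L b2@13:R b3@14:L b4@15:R]
Ball 1: thrown@0 h=6 -> first land @6; rethrown@6 h=5 -> second land @11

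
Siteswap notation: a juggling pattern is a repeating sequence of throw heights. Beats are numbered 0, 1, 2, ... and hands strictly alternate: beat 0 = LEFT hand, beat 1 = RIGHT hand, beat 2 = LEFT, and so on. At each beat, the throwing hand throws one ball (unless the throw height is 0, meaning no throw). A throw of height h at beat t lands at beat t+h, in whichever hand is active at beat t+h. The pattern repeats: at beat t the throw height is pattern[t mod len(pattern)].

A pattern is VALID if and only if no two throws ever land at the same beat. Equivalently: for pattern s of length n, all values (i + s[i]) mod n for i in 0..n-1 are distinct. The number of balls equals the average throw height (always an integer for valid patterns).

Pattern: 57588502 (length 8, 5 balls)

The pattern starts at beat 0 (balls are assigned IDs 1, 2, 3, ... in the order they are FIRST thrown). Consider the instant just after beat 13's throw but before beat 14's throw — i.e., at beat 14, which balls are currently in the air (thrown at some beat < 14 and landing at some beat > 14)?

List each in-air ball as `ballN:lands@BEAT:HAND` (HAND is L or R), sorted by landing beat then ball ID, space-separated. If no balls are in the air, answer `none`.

Beat 0 (L): throw ball1 h=5 -> lands@5:R; in-air after throw: [b1@5:R]
Beat 1 (R): throw ball2 h=7 -> lands@8:L; in-air after throw: [b1@5:R b2@8:L]
Beat 2 (L): throw ball3 h=5 -> lands@7:R; in-air after throw: [b1@5:R b3@7:R b2@8:L]
Beat 3 (R): throw ball4 h=8 -> lands@11:R; in-air after throw: [b1@5:R b3@7:R b2@8:L b4@11:R]
Beat 4 (L): throw ball5 h=8 -> lands@12:L; in-air after throw: [b1@5:R b3@7:R b2@8:L b4@11:R b5@12:L]
Beat 5 (R): throw ball1 h=5 -> lands@10:L; in-air after throw: [b3@7:R b2@8:L b1@10:L b4@11:R b5@12:L]
Beat 7 (R): throw ball3 h=2 -> lands@9:R; in-air after throw: [b2@8:L b3@9:R b1@10:L b4@11:R b5@12:L]
Beat 8 (L): throw ball2 h=5 -> lands@13:R; in-air after throw: [b3@9:R b1@10:L b4@11:R b5@12:L b2@13:R]
Beat 9 (R): throw ball3 h=7 -> lands@16:L; in-air after throw: [b1@10:L b4@11:R b5@12:L b2@13:R b3@16:L]
Beat 10 (L): throw ball1 h=5 -> lands@15:R; in-air after throw: [b4@11:R b5@12:L b2@13:R b1@15:R b3@16:L]
Beat 11 (R): throw ball4 h=8 -> lands@19:R; in-air after throw: [b5@12:L b2@13:R b1@15:R b3@16:L b4@19:R]
Beat 12 (L): throw ball5 h=8 -> lands@20:L; in-air after throw: [b2@13:R b1@15:R b3@16:L b4@19:R b5@20:L]
Beat 13 (R): throw ball2 h=5 -> lands@18:L; in-air after throw: [b1@15:R b3@16:L b2@18:L b4@19:R b5@20:L]

Answer: ball1:lands@15:R ball3:lands@16:L ball2:lands@18:L ball4:lands@19:R ball5:lands@20:L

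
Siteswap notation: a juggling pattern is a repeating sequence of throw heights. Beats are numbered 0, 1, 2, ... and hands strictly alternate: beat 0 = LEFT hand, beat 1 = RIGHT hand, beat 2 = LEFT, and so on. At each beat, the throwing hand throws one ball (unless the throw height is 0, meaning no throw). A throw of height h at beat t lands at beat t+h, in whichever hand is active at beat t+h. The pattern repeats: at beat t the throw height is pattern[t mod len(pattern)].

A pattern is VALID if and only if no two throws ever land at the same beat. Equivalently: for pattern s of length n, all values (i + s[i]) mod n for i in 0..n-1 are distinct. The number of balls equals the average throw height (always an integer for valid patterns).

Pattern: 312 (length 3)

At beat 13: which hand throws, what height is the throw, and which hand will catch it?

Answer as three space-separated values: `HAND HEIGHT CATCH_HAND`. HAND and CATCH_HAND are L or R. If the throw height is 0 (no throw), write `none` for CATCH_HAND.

Answer: R 1 L

Derivation:
Beat 13: 13 mod 2 = 1, so hand = R
Throw height = pattern[13 mod 3] = pattern[1] = 1
Lands at beat 13+1=14, 14 mod 2 = 0, so catch hand = L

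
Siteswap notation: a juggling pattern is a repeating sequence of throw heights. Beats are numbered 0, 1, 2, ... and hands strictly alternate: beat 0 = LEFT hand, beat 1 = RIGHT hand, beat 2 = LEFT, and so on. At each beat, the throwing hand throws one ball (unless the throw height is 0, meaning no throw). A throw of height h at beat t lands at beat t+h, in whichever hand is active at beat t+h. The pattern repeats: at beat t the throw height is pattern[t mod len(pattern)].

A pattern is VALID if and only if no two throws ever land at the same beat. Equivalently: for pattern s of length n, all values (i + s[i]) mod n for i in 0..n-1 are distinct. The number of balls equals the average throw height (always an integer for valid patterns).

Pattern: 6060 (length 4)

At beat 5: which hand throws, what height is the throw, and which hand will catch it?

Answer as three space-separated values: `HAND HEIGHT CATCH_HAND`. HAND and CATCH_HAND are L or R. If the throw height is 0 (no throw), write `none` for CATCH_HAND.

Answer: R 0 none

Derivation:
Beat 5: 5 mod 2 = 1, so hand = R
Throw height = pattern[5 mod 4] = pattern[1] = 0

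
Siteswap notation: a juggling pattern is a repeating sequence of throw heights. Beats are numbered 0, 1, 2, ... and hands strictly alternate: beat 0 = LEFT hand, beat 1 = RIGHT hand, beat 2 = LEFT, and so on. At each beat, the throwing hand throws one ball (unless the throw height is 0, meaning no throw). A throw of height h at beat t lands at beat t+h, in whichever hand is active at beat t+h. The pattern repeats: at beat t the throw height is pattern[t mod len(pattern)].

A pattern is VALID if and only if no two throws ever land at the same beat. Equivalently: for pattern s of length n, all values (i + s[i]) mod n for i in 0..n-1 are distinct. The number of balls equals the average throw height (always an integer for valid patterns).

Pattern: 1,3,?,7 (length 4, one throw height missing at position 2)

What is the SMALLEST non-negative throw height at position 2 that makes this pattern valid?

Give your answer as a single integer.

Answer: 1

Derivation:
i=0: (0 + 1) mod 4 = 1
i=1: (1 + 3) mod 4 = 0
i=2: s[i]=? (unknown)
i=3: (3 + 7) mod 4 = 2
Known residues: [0, 1, 2]; need a permutation of 0..3, so missing residue r = 3
Need (2 + s) mod 4 = 3; smallest s = (3 - 2) mod 4 = 1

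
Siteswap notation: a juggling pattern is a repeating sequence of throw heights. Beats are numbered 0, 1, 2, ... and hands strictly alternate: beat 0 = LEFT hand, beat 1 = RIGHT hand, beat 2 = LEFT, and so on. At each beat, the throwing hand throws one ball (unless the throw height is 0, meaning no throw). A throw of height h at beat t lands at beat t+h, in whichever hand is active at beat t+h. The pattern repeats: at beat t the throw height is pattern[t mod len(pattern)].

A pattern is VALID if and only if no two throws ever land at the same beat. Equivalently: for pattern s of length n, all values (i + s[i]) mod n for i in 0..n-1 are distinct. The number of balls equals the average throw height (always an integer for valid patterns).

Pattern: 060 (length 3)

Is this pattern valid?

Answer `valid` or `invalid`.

i=0: (i + s[i]) mod n = (0 + 0) mod 3 = 0
i=1: (i + s[i]) mod n = (1 + 6) mod 3 = 1
i=2: (i + s[i]) mod n = (2 + 0) mod 3 = 2
Residues: [0, 1, 2], distinct: True

Answer: valid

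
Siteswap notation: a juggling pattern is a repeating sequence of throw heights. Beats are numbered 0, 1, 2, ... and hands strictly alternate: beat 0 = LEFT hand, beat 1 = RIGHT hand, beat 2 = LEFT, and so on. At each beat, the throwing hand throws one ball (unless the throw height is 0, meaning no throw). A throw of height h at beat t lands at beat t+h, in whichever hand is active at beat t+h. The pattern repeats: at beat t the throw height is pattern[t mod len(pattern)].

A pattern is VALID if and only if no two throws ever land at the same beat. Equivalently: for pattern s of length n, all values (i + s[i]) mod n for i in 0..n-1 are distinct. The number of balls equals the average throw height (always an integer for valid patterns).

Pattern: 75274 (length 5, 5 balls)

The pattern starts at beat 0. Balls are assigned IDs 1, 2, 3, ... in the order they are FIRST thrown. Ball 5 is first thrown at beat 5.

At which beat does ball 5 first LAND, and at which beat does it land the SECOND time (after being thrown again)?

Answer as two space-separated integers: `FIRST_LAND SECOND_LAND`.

Answer: 12 14

Derivation:
Beat 0 (L): throw ball1 h=7 -> lands@7:R; in-air after throw: [b1@7:R]
Beat 1 (R): throw ball2 h=5 -> lands@6:L; in-air after throw: [b2@6:L b1@7:R]
Beat 2 (L): throw ball3 h=2 -> lands@4:L; in-air after throw: [b3@4:L b2@6:L b1@7:R]
Beat 3 (R): throw ball4 h=7 -> lands@10:L; in-air after throw: [b3@4:L b2@6:L b1@7:R b4@10:L]
Beat 4 (L): throw ball3 h=4 -> lands@8:L; in-air after throw: [b2@6:L b1@7:R b3@8:L b4@10:L]
Beat 5 (R): throw ball5 h=7 -> lands@12:L; in-air after throw: [b2@6:L b1@7:R b3@8:L b4@10:L b5@12:L]
Beat 6 (L): throw ball2 h=5 -> lands@11:R; in-air after throw: [b1@7:R b3@8:L b4@10:L b2@11:R b5@12:L]
Beat 7 (R): throw ball1 h=2 -> lands@9:R; in-air after throw: [b3@8:L b1@9:R b4@10:L b2@11:R b5@12:L]
Beat 8 (L): throw ball3 h=7 -> lands@15:R; in-air after throw: [b1@9:R b4@10:L b2@11:R b5@12:L b3@15:R]
Beat 9 (R): throw ball1 h=4 -> lands@13:R; in-air after throw: [b4@10:L b2@11:R b5@12:L b1@13:R b3@15:R]
Beat 10 (L): throw ball4 h=7 -> lands@17:R; in-air after throw: [b2@11:R b5@12:L b1@13:R b3@15:R b4@17:R]
Beat 11 (R): throw ball2 h=5 -> lands@16:L; in-air after throw: [b5@12:L b1@13:R b3@15:R b2@16:L b4@17:R]
Beat 12 (L): throw ball5 h=2 -> lands@14:L; in-air after throw: [b1@13:R b5@14:L b3@15:R b2@16:L b4@17:R]
Beat 13 (R): throw ball1 h=7 -> lands@20:L; in-air after throw: [b5@14:L b3@15:R b2@16:L b4@17:R b1@20:L]
Beat 14 (L): throw ball5 h=4 -> lands@18:L; in-air after throw: [b3@15:R b2@16:L b4@17:R b5@18:L b1@20:L]
Ball 5: thrown@5 h=7 -> first land @12; rethrown@12 h=2 -> second land @14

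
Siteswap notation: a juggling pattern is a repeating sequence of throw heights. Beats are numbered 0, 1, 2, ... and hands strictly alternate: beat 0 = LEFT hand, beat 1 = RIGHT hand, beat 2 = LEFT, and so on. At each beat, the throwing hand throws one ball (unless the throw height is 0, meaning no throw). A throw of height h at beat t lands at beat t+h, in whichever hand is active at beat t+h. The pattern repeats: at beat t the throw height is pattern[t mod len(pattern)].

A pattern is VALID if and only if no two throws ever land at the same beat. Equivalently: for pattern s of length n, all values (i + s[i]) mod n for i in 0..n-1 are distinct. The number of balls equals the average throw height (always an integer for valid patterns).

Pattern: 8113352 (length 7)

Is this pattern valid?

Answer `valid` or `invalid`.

Answer: invalid

Derivation:
i=0: (i + s[i]) mod n = (0 + 8) mod 7 = 1
i=1: (i + s[i]) mod n = (1 + 1) mod 7 = 2
i=2: (i + s[i]) mod n = (2 + 1) mod 7 = 3
i=3: (i + s[i]) mod n = (3 + 3) mod 7 = 6
i=4: (i + s[i]) mod n = (4 + 3) mod 7 = 0
i=5: (i + s[i]) mod n = (5 + 5) mod 7 = 3
i=6: (i + s[i]) mod n = (6 + 2) mod 7 = 1
Residues: [1, 2, 3, 6, 0, 3, 1], distinct: False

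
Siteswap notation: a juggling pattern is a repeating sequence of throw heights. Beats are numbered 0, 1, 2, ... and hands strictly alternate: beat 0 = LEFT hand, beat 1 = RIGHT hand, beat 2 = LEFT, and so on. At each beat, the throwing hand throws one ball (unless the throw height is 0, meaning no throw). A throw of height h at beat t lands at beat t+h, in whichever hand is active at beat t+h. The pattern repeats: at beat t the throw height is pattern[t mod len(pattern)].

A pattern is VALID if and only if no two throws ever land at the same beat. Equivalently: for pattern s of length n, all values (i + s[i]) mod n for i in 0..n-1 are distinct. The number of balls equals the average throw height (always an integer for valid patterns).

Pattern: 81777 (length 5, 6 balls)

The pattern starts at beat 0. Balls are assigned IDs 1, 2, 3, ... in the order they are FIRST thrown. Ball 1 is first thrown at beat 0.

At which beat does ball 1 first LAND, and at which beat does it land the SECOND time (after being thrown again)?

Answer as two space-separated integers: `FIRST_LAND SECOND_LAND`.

Beat 0 (L): throw ball1 h=8 -> lands@8:L; in-air after throw: [b1@8:L]
Beat 1 (R): throw ball2 h=1 -> lands@2:L; in-air after throw: [b2@2:L b1@8:L]
Beat 2 (L): throw ball2 h=7 -> lands@9:R; in-air after throw: [b1@8:L b2@9:R]
Beat 3 (R): throw ball3 h=7 -> lands@10:L; in-air after throw: [b1@8:L b2@9:R b3@10:L]
Beat 4 (L): throw ball4 h=7 -> lands@11:R; in-air after throw: [b1@8:L b2@9:R b3@10:L b4@11:R]
Beat 5 (R): throw ball5 h=8 -> lands@13:R; in-air after throw: [b1@8:L b2@9:R b3@10:L b4@11:R b5@13:R]
Beat 6 (L): throw ball6 h=1 -> lands@7:R; in-air after throw: [b6@7:R b1@8:L b2@9:R b3@10:L b4@11:R b5@13:R]
Beat 7 (R): throw ball6 h=7 -> lands@14:L; in-air after throw: [b1@8:L b2@9:R b3@10:L b4@11:R b5@13:R b6@14:L]
Beat 8 (L): throw ball1 h=7 -> lands@15:R; in-air after throw: [b2@9:R b3@10:L b4@11:R b5@13:R b6@14:L b1@15:R]
Beat 9 (R): throw ball2 h=7 -> lands@16:L; in-air after throw: [b3@10:L b4@11:R b5@13:R b6@14:L b1@15:R b2@16:L]
Beat 10 (L): throw ball3 h=8 -> lands@18:L; in-air after throw: [b4@11:R b5@13:R b6@14:L b1@15:R b2@16:L b3@18:L]
Beat 11 (R): throw ball4 h=1 -> lands@12:L; in-air after throw: [b4@12:L b5@13:R b6@14:L b1@15:R b2@16:L b3@18:L]
Beat 12 (L): throw ball4 h=7 -> lands@19:R; in-air after throw: [b5@13:R b6@14:L b1@15:R b2@16:L b3@18:L b4@19:R]
Beat 13 (R): throw ball5 h=7 -> lands@20:L; in-air after throw: [b6@14:L b1@15:R b2@16:L b3@18:L b4@19:R b5@20:L]
Beat 14 (L): throw ball6 h=7 -> lands@21:R; in-air after throw: [b1@15:R b2@16:L b3@18:L b4@19:R b5@20:L b6@21:R]
Ball 1: thrown@0 h=8 -> first land @8; rethrown@8 h=7 -> second land @15

Answer: 8 15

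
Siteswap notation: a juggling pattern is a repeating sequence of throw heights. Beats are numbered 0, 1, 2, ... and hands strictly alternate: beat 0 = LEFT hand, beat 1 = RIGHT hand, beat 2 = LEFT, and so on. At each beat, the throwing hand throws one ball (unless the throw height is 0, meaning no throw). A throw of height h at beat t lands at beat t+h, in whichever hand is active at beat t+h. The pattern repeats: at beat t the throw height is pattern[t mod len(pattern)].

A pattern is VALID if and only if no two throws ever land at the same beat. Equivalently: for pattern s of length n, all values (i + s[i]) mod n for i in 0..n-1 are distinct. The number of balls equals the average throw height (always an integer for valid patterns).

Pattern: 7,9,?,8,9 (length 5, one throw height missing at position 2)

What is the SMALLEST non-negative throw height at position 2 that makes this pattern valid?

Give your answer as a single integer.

i=0: (0 + 7) mod 5 = 2
i=1: (1 + 9) mod 5 = 0
i=2: s[i]=? (unknown)
i=3: (3 + 8) mod 5 = 1
i=4: (4 + 9) mod 5 = 3
Known residues: [0, 1, 2, 3]; need a permutation of 0..4, so missing residue r = 4
Need (2 + s) mod 5 = 4; smallest s = (4 - 2) mod 5 = 2

Answer: 2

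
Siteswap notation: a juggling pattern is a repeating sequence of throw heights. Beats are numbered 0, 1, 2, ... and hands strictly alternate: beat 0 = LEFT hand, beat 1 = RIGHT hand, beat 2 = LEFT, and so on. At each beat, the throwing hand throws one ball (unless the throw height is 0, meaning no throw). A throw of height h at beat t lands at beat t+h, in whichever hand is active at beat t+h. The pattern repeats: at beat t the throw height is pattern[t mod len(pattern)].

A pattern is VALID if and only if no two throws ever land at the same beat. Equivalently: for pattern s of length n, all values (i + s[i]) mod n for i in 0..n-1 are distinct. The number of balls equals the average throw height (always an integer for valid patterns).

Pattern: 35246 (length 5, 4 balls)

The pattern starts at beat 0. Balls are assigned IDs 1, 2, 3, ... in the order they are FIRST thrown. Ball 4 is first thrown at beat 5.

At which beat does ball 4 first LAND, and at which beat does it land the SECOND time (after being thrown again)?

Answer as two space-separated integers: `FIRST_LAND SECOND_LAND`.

Answer: 8 12

Derivation:
Beat 0 (L): throw ball1 h=3 -> lands@3:R; in-air after throw: [b1@3:R]
Beat 1 (R): throw ball2 h=5 -> lands@6:L; in-air after throw: [b1@3:R b2@6:L]
Beat 2 (L): throw ball3 h=2 -> lands@4:L; in-air after throw: [b1@3:R b3@4:L b2@6:L]
Beat 3 (R): throw ball1 h=4 -> lands@7:R; in-air after throw: [b3@4:L b2@6:L b1@7:R]
Beat 4 (L): throw ball3 h=6 -> lands@10:L; in-air after throw: [b2@6:L b1@7:R b3@10:L]
Beat 5 (R): throw ball4 h=3 -> lands@8:L; in-air after throw: [b2@6:L b1@7:R b4@8:L b3@10:L]
Beat 6 (L): throw ball2 h=5 -> lands@11:R; in-air after throw: [b1@7:R b4@8:L b3@10:L b2@11:R]
Beat 7 (R): throw ball1 h=2 -> lands@9:R; in-air after throw: [b4@8:L b1@9:R b3@10:L b2@11:R]
Beat 8 (L): throw ball4 h=4 -> lands@12:L; in-air after throw: [b1@9:R b3@10:L b2@11:R b4@12:L]
Beat 9 (R): throw ball1 h=6 -> lands@15:R; in-air after throw: [b3@10:L b2@11:R b4@12:L b1@15:R]
Beat 10 (L): throw ball3 h=3 -> lands@13:R; in-air after throw: [b2@11:R b4@12:L b3@13:R b1@15:R]
Beat 11 (R): throw ball2 h=5 -> lands@16:L; in-air after throw: [b4@12:L b3@13:R b1@15:R b2@16:L]
Beat 12 (L): throw ball4 h=2 -> lands@14:L; in-air after throw: [b3@13:R b4@14:L b1@15:R b2@16:L]
Ball 4: thrown@5 h=3 -> first land @8; rethrown@8 h=4 -> second land @12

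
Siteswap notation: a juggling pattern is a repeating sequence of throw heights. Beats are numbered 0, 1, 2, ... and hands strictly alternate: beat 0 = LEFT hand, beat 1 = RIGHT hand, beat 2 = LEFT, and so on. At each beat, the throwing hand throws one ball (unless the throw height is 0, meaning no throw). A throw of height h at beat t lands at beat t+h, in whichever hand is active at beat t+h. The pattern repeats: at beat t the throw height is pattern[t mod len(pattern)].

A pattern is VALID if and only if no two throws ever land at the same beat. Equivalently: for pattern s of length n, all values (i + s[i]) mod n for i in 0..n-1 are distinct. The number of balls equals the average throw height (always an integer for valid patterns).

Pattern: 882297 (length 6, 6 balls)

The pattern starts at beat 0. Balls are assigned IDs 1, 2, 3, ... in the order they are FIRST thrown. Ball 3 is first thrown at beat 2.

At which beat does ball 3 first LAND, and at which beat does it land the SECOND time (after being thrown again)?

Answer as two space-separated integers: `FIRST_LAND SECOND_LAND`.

Beat 0 (L): throw ball1 h=8 -> lands@8:L; in-air after throw: [b1@8:L]
Beat 1 (R): throw ball2 h=8 -> lands@9:R; in-air after throw: [b1@8:L b2@9:R]
Beat 2 (L): throw ball3 h=2 -> lands@4:L; in-air after throw: [b3@4:L b1@8:L b2@9:R]
Beat 3 (R): throw ball4 h=2 -> lands@5:R; in-air after throw: [b3@4:L b4@5:R b1@8:L b2@9:R]
Beat 4 (L): throw ball3 h=9 -> lands@13:R; in-air after throw: [b4@5:R b1@8:L b2@9:R b3@13:R]
Beat 5 (R): throw ball4 h=7 -> lands@12:L; in-air after throw: [b1@8:L b2@9:R b4@12:L b3@13:R]
Beat 6 (L): throw ball5 h=8 -> lands@14:L; in-air after throw: [b1@8:L b2@9:R b4@12:L b3@13:R b5@14:L]
Beat 7 (R): throw ball6 h=8 -> lands@15:R; in-air after throw: [b1@8:L b2@9:R b4@12:L b3@13:R b5@14:L b6@15:R]
Beat 8 (L): throw ball1 h=2 -> lands@10:L; in-air after throw: [b2@9:R b1@10:L b4@12:L b3@13:R b5@14:L b6@15:R]
Beat 9 (R): throw ball2 h=2 -> lands@11:R; in-air after throw: [b1@10:L b2@11:R b4@12:L b3@13:R b5@14:L b6@15:R]
Beat 10 (L): throw ball1 h=9 -> lands@19:R; in-air after throw: [b2@11:R b4@12:L b3@13:R b5@14:L b6@15:R b1@19:R]
Beat 11 (R): throw ball2 h=7 -> lands@18:L; in-air after throw: [b4@12:L b3@13:R b5@14:L b6@15:R b2@18:L b1@19:R]
Beat 12 (L): throw ball4 h=8 -> lands@20:L; in-air after throw: [b3@13:R b5@14:L b6@15:R b2@18:L b1@19:R b4@20:L]
Beat 13 (R): throw ball3 h=8 -> lands@21:R; in-air after throw: [b5@14:L b6@15:R b2@18:L b1@19:R b4@20:L b3@21:R]
Ball 3: thrown@2 h=2 -> first land @4; rethrown@4 h=9 -> second land @13

Answer: 4 13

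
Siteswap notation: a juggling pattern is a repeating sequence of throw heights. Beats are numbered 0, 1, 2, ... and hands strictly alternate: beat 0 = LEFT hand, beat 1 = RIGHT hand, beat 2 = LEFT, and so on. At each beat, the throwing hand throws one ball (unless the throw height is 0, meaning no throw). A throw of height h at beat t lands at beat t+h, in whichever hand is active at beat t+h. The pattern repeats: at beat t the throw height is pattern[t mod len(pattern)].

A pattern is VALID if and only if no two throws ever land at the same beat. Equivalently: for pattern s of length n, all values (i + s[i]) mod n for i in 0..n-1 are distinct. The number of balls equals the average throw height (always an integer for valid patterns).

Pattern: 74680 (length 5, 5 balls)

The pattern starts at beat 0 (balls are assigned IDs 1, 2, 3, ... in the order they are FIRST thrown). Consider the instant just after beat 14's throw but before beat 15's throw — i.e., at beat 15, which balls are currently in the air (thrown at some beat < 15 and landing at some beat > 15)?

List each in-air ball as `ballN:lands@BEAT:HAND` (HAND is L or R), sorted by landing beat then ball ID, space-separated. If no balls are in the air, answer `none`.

Beat 0 (L): throw ball1 h=7 -> lands@7:R; in-air after throw: [b1@7:R]
Beat 1 (R): throw ball2 h=4 -> lands@5:R; in-air after throw: [b2@5:R b1@7:R]
Beat 2 (L): throw ball3 h=6 -> lands@8:L; in-air after throw: [b2@5:R b1@7:R b3@8:L]
Beat 3 (R): throw ball4 h=8 -> lands@11:R; in-air after throw: [b2@5:R b1@7:R b3@8:L b4@11:R]
Beat 5 (R): throw ball2 h=7 -> lands@12:L; in-air after throw: [b1@7:R b3@8:L b4@11:R b2@12:L]
Beat 6 (L): throw ball5 h=4 -> lands@10:L; in-air after throw: [b1@7:R b3@8:L b5@10:L b4@11:R b2@12:L]
Beat 7 (R): throw ball1 h=6 -> lands@13:R; in-air after throw: [b3@8:L b5@10:L b4@11:R b2@12:L b1@13:R]
Beat 8 (L): throw ball3 h=8 -> lands@16:L; in-air after throw: [b5@10:L b4@11:R b2@12:L b1@13:R b3@16:L]
Beat 10 (L): throw ball5 h=7 -> lands@17:R; in-air after throw: [b4@11:R b2@12:L b1@13:R b3@16:L b5@17:R]
Beat 11 (R): throw ball4 h=4 -> lands@15:R; in-air after throw: [b2@12:L b1@13:R b4@15:R b3@16:L b5@17:R]
Beat 12 (L): throw ball2 h=6 -> lands@18:L; in-air after throw: [b1@13:R b4@15:R b3@16:L b5@17:R b2@18:L]
Beat 13 (R): throw ball1 h=8 -> lands@21:R; in-air after throw: [b4@15:R b3@16:L b5@17:R b2@18:L b1@21:R]
Beat 15 (R): throw ball4 h=7 -> lands@22:L; in-air after throw: [b3@16:L b5@17:R b2@18:L b1@21:R b4@22:L]

Answer: ball3:lands@16:L ball5:lands@17:R ball2:lands@18:L ball1:lands@21:R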